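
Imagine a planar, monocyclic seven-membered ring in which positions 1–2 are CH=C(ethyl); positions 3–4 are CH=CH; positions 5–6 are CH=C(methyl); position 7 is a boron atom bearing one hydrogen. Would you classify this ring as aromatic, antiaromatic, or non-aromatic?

Check conjugation: every atom in a ring double bond is sp² and brings one electron to the p orbital; the boron has an empty p orbital — every position has a p orbital, so the cyclic π system is continuous.
Adding the contributions, 3 × 2 = 6 from the double-bond units + 0 from the BH atom = 6.
With 6 π electrons (n = 1), the Hückel 4n+2 condition holds.

Aromatic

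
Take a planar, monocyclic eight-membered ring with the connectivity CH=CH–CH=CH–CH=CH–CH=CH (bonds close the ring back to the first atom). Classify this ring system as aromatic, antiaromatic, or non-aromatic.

Every ring atom contributes a p orbital perpendicular to the ring (every atom in a ring double bond is sp² and brings one electron to the p orbital), so the π system is cyclic and fully conjugated.
Tallying contributions gives 4 × 2 = 8 from the 4 double-bond units.
With 8 = 4·2 π electrons, Hückel's rule classifies the planar ring as antiaromatic.
This is cyclooctatetraene.

Antiaromatic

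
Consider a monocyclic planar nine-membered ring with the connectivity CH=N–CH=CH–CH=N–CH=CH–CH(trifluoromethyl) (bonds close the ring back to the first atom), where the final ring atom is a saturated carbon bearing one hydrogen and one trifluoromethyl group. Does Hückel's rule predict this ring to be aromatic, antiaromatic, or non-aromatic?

At the CH(trifluoromethyl) position, that saturated carbon is sp³ and has no p orbital in the ring π system; the ring's p-orbital overlap is broken there.
Without a continuous loop of overlapping p orbitals the Hückel electron count never comes into play.

Non-aromatic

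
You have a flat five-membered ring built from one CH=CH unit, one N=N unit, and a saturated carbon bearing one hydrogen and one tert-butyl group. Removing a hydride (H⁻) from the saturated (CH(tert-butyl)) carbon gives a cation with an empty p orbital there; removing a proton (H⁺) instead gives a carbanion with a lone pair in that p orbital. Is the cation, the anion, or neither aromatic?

The anion

Once that carbon is sp², every ring atom has a p orbital and both ions are fully conjugated.
Cation: 2 × 2 + 0 = 4 π electrons → 4(1), antiaromatic.
Anion: 2 × 2 + 2 = 6 π electrons → 4(1)+2, aromatic.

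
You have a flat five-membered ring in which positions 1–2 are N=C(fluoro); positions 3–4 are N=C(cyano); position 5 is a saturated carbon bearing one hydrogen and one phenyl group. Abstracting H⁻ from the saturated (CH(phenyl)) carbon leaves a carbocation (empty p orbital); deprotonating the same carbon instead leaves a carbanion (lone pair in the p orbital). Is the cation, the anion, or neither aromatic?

The anion

Once that carbon is sp², every ring atom has a p orbital and both ions are fully conjugated.
Cation: 2 × 2 + 0 = 4 π electrons → 4(1), antiaromatic.
Anion: 2 × 2 + 2 = 6 π electrons → 4(1)+2, aromatic.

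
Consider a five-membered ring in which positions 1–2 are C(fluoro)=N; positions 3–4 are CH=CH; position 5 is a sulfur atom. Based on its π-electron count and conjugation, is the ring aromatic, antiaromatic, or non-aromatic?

All ring atoms are sp² and supply a p orbital to the ring (each doubly-bonded ring atom is sp² with one p-orbital electron; each =N– nitrogen is pyridine-type (lone pair in the sp² plane, one electron in the p orbital); the sulfur donates one lone pair from its p orbital); the conjugation is uninterrupted.
π-electron count: 2 × 2 = 4 from the double-bond units + 2 from the S atom = 6.
Since 6 = 4·1 + 2, the ring meets the 4n+2 criterion.

Aromatic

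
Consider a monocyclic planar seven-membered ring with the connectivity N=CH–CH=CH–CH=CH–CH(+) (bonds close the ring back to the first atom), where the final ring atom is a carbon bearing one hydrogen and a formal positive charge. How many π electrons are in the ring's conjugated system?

Check conjugation: each doubly-bonded ring atom is sp² with one p-orbital electron; the doubly-bonded nitrogens are pyridine-type — their lone pairs lie in the ring plane, leaving one electron in the p orbital; the carbocation has an empty p orbital — every position has a p orbital, so the cyclic π system is continuous.
Counting π electrons: 3 × 2 = 6 from the double-bond units + 0 from the CH(+) atom = 6.

6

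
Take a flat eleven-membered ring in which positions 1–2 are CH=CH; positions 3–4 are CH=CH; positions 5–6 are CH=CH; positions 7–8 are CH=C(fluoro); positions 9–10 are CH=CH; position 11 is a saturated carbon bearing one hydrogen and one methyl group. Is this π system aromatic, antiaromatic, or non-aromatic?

Non-aromatic

The CH(methyl) carbon is saturated: that saturated carbon is sp³ and has no p orbital in the ring π system. Conjugation is not continuous around the ring.
Hückel's rule only applies to fully conjugated rings, so this one is simply non-aromatic.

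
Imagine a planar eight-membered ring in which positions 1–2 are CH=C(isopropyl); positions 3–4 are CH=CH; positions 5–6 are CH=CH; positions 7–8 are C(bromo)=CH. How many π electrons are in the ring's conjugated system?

8

Check conjugation: each doubly-bonded ring atom is sp² with one p-orbital electron — every position has a p orbital, so the cyclic π system is continuous.
Tallying contributions gives 4 × 2 = 8 from the 4 double-bond units.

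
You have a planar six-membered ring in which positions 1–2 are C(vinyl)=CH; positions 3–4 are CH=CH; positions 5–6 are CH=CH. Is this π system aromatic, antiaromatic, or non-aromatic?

Aromatic

Check conjugation: each doubly-bonded ring atom is sp² with one p-orbital electron — every position has a p orbital, so the cyclic π system is continuous.
Tallying contributions gives 3 × 2 = 6 from the 3 double-bond units.
Since 6 = 4·1 + 2, the ring meets the 4n+2 criterion.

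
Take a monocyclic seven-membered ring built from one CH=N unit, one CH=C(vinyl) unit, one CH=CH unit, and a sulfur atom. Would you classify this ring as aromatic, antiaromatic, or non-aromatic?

Antiaromatic

Every ring atom contributes a p orbital perpendicular to the ring (every atom in a ring double bond is sp² and brings one electron to the p orbital; each =N– nitrogen is pyridine-type (lone pair in the sp² plane, one electron in the p orbital); the sulfur donates one lone pair from its p orbital), so the π system is cyclic and fully conjugated.
Counting π electrons: 3 × 2 = 6 from the double-bond units + 2 from the S atom = 8.
8 is a 4n count (n = 2), so the planar conjugated ring is antiaromatic.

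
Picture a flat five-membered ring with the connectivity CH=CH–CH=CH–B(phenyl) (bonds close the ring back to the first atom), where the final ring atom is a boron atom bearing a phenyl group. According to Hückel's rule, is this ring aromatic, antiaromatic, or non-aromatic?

Antiaromatic

Every ring atom contributes a p orbital perpendicular to the ring (every atom in a ring double bond is sp² and brings one electron to the p orbital; the boron has an empty p orbital), so the π system is cyclic and fully conjugated.
Counting π electrons: 2 × 2 = 4 from the double-bond units + 0 from the B(phenyl) atom = 4.
With 4 = 4·1 π electrons, Hückel's rule classifies the planar ring as antiaromatic.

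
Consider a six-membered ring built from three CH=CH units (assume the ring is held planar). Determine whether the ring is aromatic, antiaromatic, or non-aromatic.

Aromatic

All ring atoms are sp² and supply a p orbital to the ring (every atom in a ring double bond is sp² and brings one electron to the p orbital); the conjugation is uninterrupted.
Tallying contributions gives 3 × 2 = 6 from the 3 double-bond units.
That gives a 4n+2 count (6, n = 1).
(This ring is benzene.)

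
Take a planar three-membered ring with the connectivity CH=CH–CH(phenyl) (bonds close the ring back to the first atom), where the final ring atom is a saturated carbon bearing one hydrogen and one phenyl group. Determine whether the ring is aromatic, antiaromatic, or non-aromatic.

Non-aromatic

The CH(phenyl) carbon is saturated: that saturated carbon is sp³ and has no p orbital in the ring π system. Conjugation is not continuous around the ring.
Broken conjugation rules out both aromaticity and antiaromaticity.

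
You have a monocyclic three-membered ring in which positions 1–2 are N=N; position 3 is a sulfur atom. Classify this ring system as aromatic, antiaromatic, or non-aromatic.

Antiaromatic

The p orbitals form a continuous loop: every atom in a ring double bond is sp² and brings one electron to the p orbital; each =N– nitrogen is pyridine-type (lone pair in the sp² plane, one electron in the p orbital); the sulfur donates one lone pair from its p orbital. The ring is fully conjugated.
π-electron count: 1 × 2 = 2 from the double-bond unit + 2 from the S atom = 4.
4 is a 4n count (n = 1), so the planar conjugated ring is antiaromatic.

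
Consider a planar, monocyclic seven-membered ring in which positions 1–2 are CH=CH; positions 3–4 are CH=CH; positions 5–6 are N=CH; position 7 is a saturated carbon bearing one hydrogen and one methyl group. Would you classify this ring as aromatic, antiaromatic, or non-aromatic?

The CH(methyl) position has four σ bonds — that saturated carbon is sp³ and has no p orbital in the ring π system — so the cyclic conjugation is interrupted.
Without a continuous loop of overlapping p orbitals the Hückel electron count never comes into play.

Non-aromatic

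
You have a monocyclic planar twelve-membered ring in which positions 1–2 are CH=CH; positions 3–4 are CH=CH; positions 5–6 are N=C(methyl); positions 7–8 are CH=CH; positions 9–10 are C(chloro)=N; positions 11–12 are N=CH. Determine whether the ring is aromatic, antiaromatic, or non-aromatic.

Antiaromatic

Check conjugation: each doubly-bonded ring atom is sp² with one p-orbital electron; each sp² =N– keeps its lone pair in-plane and puts one electron into the π system — every position has a p orbital, so the cyclic π system is continuous.
π-electron count: 6 × 2 = 12 from the 6 double-bond units.
With 12 = 4·3 π electrons, Hückel's rule classifies the planar ring as antiaromatic.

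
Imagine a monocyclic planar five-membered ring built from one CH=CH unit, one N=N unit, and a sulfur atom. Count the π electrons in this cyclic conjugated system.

6

Check conjugation: every atom in a ring double bond is sp² and brings one electron to the p orbital; each sp² =N– keeps its lone pair in-plane and puts one electron into the π system; the sulfur donates one lone pair from its p orbital — every position has a p orbital, so the cyclic π system is continuous.
π-electron count: 2 × 2 = 4 from the double-bond units + 2 from the S atom = 6.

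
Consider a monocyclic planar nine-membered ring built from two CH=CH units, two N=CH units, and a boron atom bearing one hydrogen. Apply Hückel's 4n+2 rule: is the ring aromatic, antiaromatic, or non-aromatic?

All ring atoms are sp² and supply a p orbital to the ring (every atom in a ring double bond is sp² and brings one electron to the p orbital; each sp² =N– keeps its lone pair in-plane and puts one electron into the π system; the boron has an empty p orbital); the conjugation is uninterrupted.
Tallying contributions gives 4 × 2 = 8 from the double-bond units + 0 from the BH atom = 8.
A 4n π count (8, n = 2) in a planar conjugated ring means antiaromatic.

Antiaromatic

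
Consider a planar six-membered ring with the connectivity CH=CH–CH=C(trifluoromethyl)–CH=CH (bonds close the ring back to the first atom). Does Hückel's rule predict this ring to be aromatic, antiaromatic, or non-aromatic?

All ring atoms are sp² and supply a p orbital to the ring (each doubly-bonded ring atom is sp² with one p-orbital electron); the conjugation is uninterrupted.
π-electron count: 3 × 2 = 6 from the 3 double-bond units.
Since 6 = 4·1 + 2, the ring meets the 4n+2 criterion.

Aromatic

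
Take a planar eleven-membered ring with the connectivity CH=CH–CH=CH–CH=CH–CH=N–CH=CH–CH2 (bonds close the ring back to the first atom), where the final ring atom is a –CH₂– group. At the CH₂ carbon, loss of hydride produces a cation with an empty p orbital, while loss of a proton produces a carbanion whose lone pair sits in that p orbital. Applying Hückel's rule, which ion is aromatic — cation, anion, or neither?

Both ions have a continuous loop of p orbitals — each ring atom is sp².
Cation: 5 × 2 + 0 = 10 π electrons → 4(2)+2, aromatic.
Anion: 5 × 2 + 2 = 12 π electrons → 4(3), antiaromatic.

The cation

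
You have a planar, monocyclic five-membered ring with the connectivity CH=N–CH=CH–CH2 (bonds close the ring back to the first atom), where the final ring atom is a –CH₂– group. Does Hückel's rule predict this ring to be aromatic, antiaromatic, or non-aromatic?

Non-aromatic

The CH2 carbon is saturated: the tetrahedral CH₂ carbon is sp³ and has no p orbital in the ring π system. Conjugation is not continuous around the ring.
Broken conjugation rules out both aromaticity and antiaromaticity.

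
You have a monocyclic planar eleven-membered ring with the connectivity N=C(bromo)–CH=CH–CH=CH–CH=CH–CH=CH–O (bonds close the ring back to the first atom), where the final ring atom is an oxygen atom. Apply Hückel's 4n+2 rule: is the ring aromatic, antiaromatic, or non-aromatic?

Every ring atom contributes a p orbital perpendicular to the ring (every atom in a ring double bond is sp² and brings one electron to the p orbital; each sp² =N– keeps its lone pair in-plane and puts one electron into the π system; the oxygen donates one lone pair from its p orbital), so the π system is cyclic and fully conjugated.
Counting π electrons: 5 × 2 = 10 from the double-bond units + 2 from the O atom = 12.
12 is a 4n count (n = 3), so the planar conjugated ring is antiaromatic.

Antiaromatic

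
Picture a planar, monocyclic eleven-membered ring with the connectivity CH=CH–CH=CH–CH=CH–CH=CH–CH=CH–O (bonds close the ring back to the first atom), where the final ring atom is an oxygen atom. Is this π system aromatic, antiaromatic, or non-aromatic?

Antiaromatic

The p orbitals form a continuous loop: the double-bond atoms are sp², each contributing one p electron; the oxygen donates one lone pair from its p orbital. The ring is fully conjugated.
π-electron count: 5 × 2 = 10 from the double-bond units + 2 from the O atom = 12.
A 4n π count (12, n = 3) in a planar conjugated ring means antiaromatic.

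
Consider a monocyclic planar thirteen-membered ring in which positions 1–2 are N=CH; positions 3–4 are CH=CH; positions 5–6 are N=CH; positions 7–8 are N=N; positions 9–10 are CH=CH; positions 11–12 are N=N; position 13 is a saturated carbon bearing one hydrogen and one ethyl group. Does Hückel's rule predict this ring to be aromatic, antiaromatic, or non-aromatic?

Non-aromatic

At the CH(ethyl) position, that saturated carbon is sp³ and has no p orbital in the ring π system; the ring's p-orbital overlap is broken there.
Broken conjugation rules out both aromaticity and antiaromaticity.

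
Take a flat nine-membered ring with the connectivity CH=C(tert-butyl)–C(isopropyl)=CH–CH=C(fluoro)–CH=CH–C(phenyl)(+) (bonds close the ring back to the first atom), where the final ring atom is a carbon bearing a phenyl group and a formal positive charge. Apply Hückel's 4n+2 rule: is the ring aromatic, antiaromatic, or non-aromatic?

All ring atoms are sp² and supply a p orbital to the ring (each doubly-bonded ring atom is sp² with one p-orbital electron; the carbocation has an empty p orbital); the conjugation is uninterrupted.
Counting π electrons: 4 × 2 = 8 from the double-bond units + 0 from the C(phenyl)(+) atom = 8.
8 = 4(2); a planar, fully conjugated 4n system is antiaromatic.

Antiaromatic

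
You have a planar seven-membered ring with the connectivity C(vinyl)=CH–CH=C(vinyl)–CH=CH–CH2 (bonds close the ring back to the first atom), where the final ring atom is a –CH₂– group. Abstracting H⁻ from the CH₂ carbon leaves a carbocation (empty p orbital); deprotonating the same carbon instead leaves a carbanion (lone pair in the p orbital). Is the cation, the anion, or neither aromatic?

In both ions every ring atom is sp² and contributes a p orbital, so both rings are fully conjugated.
Cation: 3 × 2 + 0 = 6 π electrons → 4(1)+2, aromatic.
Anion: 3 × 2 + 2 = 8 π electrons → 4(2), antiaromatic.

The cation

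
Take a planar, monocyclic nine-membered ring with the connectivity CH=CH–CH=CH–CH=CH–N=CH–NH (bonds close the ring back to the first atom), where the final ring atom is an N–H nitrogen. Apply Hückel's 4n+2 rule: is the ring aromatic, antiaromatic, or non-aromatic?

Check conjugation: each doubly-bonded ring atom is sp² with one p-orbital electron; the doubly-bonded nitrogens are pyridine-type — their lone pairs lie in the ring plane, leaving one electron in the p orbital; the pyrrole-type nitrogen donates its lone pair from the p orbital — every position has a p orbital, so the cyclic π system is continuous.
Counting π electrons: 4 × 2 = 8 from the double-bond units + 2 from the NH atom = 10.
Since 10 = 4·2 + 2, the ring meets the 4n+2 criterion.

Aromatic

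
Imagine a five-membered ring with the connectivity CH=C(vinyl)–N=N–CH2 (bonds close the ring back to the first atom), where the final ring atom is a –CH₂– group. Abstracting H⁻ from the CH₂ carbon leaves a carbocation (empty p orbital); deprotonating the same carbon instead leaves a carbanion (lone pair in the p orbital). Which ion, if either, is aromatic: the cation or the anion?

In either ion the ring is fully conjugated: every atom, including the new sp² carbon, supplies a p orbital.
Cation: 2 × 2 + 0 = 4 π electrons → 4(1), antiaromatic.
Anion: 2 × 2 + 2 = 6 π electrons → 4(1)+2, aromatic.

The anion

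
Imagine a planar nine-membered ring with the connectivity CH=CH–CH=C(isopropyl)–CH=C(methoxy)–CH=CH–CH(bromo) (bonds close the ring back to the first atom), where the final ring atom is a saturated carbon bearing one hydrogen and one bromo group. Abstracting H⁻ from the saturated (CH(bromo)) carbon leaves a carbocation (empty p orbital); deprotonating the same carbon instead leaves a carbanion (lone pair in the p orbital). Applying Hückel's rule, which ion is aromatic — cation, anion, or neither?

The anion

Once that carbon is sp², every ring atom has a p orbital and both ions are fully conjugated.
Cation: 4 × 2 + 0 = 8 π electrons → 4(2), antiaromatic.
Anion: 4 × 2 + 2 = 10 π electrons → 4(2)+2, aromatic.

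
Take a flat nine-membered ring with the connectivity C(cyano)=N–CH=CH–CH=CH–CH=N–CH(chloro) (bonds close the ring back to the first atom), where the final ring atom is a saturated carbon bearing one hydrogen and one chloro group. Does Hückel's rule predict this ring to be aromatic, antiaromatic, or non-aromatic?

Non-aromatic

Because that saturated carbon is sp³ and has no p orbital in the ring π system at the CH(chloro) position, the π system cannot extend all the way around the ring.
Hückel's rule only applies to fully conjugated rings, so this one is simply non-aromatic.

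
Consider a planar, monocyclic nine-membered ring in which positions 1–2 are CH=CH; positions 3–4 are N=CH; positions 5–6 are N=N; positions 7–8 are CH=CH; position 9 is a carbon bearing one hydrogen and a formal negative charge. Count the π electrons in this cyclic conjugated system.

The p orbitals form a continuous loop: every atom in a ring double bond is sp² and brings one electron to the p orbital; the doubly-bonded nitrogens are pyridine-type — their lone pairs lie in the ring plane, leaving one electron in the p orbital; the carbanion's lone pair occupies the p orbital. The ring is fully conjugated.
π-electron count: 4 × 2 = 8 from the double-bond units + 2 from the CH(-) atom = 10.

10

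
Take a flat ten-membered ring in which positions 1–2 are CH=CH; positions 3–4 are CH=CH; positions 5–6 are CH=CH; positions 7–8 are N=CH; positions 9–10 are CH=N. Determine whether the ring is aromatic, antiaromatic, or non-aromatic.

Aromatic

All ring atoms are sp² and supply a p orbital to the ring (each doubly-bonded ring atom is sp² with one p-orbital electron; each =N– nitrogen is pyridine-type (lone pair in the sp² plane, one electron in the p orbital)); the conjugation is uninterrupted.
Adding the contributions, 5 × 2 = 10 from the 5 double-bond units.
That gives a 4n+2 count (10, n = 2).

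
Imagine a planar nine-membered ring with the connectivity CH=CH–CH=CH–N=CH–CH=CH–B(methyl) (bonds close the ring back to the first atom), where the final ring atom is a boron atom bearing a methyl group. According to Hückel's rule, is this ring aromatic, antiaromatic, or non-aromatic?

Every ring atom contributes a p orbital perpendicular to the ring (each doubly-bonded ring atom is sp² with one p-orbital electron; the doubly-bonded nitrogens are pyridine-type — their lone pairs lie in the ring plane, leaving one electron in the p orbital; the boron has an empty p orbital), so the π system is cyclic and fully conjugated.
π-electron count: 4 × 2 = 8 from the double-bond units + 0 from the B(methyl) atom = 8.
A 4n π count (8, n = 2) in a planar conjugated ring means antiaromatic.

Antiaromatic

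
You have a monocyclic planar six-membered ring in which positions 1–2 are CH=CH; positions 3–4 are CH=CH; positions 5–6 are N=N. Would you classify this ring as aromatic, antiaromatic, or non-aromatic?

All ring atoms are sp² and supply a p orbital to the ring (each doubly-bonded ring atom is sp² with one p-orbital electron; each sp² =N– keeps its lone pair in-plane and puts one electron into the π system); the conjugation is uninterrupted.
Tallying contributions gives 3 × 2 = 6 from the 3 double-bond units.
With 6 π electrons (n = 1), the Hückel 4n+2 condition holds.

Aromatic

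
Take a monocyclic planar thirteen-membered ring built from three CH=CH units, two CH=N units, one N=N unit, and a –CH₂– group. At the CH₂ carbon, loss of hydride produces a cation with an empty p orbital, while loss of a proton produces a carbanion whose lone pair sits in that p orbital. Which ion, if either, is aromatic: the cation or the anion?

Once that carbon is sp², every ring atom has a p orbital and both ions are fully conjugated.
Cation: 6 × 2 + 0 = 12 π electrons → 4(3), antiaromatic.
Anion: 6 × 2 + 2 = 14 π electrons → 4(3)+2, aromatic.

The anion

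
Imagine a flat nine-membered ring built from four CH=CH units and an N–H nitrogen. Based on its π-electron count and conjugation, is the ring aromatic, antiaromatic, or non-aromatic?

Check conjugation: the double-bond atoms are sp², each contributing one p electron; the pyrrole-type nitrogen donates its lone pair from the p orbital — every position has a p orbital, so the cyclic π system is continuous.
π-electron count: 4 × 2 = 8 from the double-bond units + 2 from the NH atom = 10.
10 = 4(2) + 2, which satisfies Hückel's 4n+2 rule.

Aromatic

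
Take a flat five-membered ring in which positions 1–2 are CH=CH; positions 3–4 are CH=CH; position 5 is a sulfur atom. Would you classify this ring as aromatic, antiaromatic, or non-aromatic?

Aromatic

The p orbitals form a continuous loop: every atom in a ring double bond is sp² and brings one electron to the p orbital; the sulfur donates one lone pair from its p orbital. The ring is fully conjugated.
Tallying contributions gives 2 × 2 = 4 from the double-bond units + 2 from the S atom = 6.
That gives a 4n+2 count (6, n = 1).
This is thiophene.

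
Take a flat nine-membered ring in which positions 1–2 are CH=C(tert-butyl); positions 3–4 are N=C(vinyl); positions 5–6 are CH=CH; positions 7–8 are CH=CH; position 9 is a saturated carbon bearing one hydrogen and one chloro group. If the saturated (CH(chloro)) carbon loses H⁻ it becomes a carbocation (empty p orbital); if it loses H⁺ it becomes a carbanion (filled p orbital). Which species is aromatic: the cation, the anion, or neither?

Once that carbon is sp², every ring atom has a p orbital and both ions are fully conjugated.
Cation: 4 × 2 + 0 = 8 π electrons → 4(2), antiaromatic.
Anion: 4 × 2 + 2 = 10 π electrons → 4(2)+2, aromatic.

The anion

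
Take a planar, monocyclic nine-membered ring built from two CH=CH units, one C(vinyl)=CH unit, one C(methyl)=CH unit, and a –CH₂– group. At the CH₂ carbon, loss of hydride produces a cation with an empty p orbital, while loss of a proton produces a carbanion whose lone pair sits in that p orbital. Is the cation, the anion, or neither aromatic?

The anion

Both ions have a continuous loop of p orbitals — each ring atom is sp².
Cation: 4 × 2 + 0 = 8 π electrons → 4(2), antiaromatic.
Anion: 4 × 2 + 2 = 10 π electrons → 4(2)+2, aromatic.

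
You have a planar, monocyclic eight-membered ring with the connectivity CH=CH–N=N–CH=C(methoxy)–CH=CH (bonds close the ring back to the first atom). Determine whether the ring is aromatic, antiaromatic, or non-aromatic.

Antiaromatic

All ring atoms are sp² and supply a p orbital to the ring (each doubly-bonded ring atom is sp² with one p-orbital electron; each sp² =N– keeps its lone pair in-plane and puts one electron into the π system); the conjugation is uninterrupted.
π-electron count: 4 × 2 = 8 from the 4 double-bond units.
A 4n π count (8, n = 2) in a planar conjugated ring means antiaromatic.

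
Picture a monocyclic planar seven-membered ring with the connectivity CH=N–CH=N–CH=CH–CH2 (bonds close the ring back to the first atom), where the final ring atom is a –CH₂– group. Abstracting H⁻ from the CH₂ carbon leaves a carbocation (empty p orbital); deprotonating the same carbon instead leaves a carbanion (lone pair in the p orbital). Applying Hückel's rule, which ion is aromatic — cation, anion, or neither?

In either ion the ring is fully conjugated: every atom, including the new sp² carbon, supplies a p orbital.
Cation: 3 × 2 + 0 = 6 π electrons → 4(1)+2, aromatic.
Anion: 3 × 2 + 2 = 8 π electrons → 4(2), antiaromatic.

The cation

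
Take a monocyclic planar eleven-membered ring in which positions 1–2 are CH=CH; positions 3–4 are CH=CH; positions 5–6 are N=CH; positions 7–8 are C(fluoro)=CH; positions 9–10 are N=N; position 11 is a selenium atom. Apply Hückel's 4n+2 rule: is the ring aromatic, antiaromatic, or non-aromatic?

Antiaromatic

Check conjugation: every atom in a ring double bond is sp² and brings one electron to the p orbital; each sp² =N– keeps its lone pair in-plane and puts one electron into the π system; the selenium donates one lone pair from its p orbital — every position has a p orbital, so the cyclic π system is continuous.
π-electron count: 5 × 2 = 10 from the double-bond units + 2 from the Se atom = 12.
A 4n π count (12, n = 3) in a planar conjugated ring means antiaromatic.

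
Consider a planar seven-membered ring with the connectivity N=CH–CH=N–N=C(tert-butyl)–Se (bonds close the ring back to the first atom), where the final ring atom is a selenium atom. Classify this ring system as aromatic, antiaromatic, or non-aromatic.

The p orbitals form a continuous loop: each doubly-bonded ring atom is sp² with one p-orbital electron; each sp² =N– keeps its lone pair in-plane and puts one electron into the π system; the selenium donates one lone pair from its p orbital. The ring is fully conjugated.
Tallying contributions gives 3 × 2 = 6 from the double-bond units + 2 from the Se atom = 8.
With 8 = 4·2 π electrons, Hückel's rule classifies the planar ring as antiaromatic.

Antiaromatic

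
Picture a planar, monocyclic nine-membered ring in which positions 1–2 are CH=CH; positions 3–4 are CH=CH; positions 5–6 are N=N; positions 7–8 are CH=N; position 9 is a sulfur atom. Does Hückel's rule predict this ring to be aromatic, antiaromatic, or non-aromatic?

Aromatic

All ring atoms are sp² and supply a p orbital to the ring (each doubly-bonded ring atom is sp² with one p-orbital electron; each sp² =N– keeps its lone pair in-plane and puts one electron into the π system; the sulfur donates one lone pair from its p orbital); the conjugation is uninterrupted.
Adding the contributions, 4 × 2 = 8 from the double-bond units + 2 from the S atom = 10.
10 = 4(2) + 2, which satisfies Hückel's 4n+2 rule.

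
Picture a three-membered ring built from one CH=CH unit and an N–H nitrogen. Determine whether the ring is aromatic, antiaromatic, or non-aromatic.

All ring atoms are sp² and supply a p orbital to the ring (every atom in a ring double bond is sp² and brings one electron to the p orbital; the pyrrole-type nitrogen donates its lone pair from the p orbital); the conjugation is uninterrupted.
Counting π electrons: 1 × 2 = 2 from the double-bond unit + 2 from the NH atom = 4.
4 is a 4n count (n = 1), so the planar conjugated ring is antiaromatic.

Antiaromatic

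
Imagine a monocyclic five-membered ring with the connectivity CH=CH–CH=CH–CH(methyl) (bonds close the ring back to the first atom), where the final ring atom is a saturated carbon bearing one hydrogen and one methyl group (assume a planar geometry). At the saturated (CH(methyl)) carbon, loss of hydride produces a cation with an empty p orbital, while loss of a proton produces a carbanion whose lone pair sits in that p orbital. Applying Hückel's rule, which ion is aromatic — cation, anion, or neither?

The anion

In both ions every ring atom is sp² and contributes a p orbital, so both rings are fully conjugated.
Cation: 2 × 2 + 0 = 4 π electrons → 4(1), antiaromatic.
Anion: 2 × 2 + 2 = 6 π electrons → 4(1)+2, aromatic.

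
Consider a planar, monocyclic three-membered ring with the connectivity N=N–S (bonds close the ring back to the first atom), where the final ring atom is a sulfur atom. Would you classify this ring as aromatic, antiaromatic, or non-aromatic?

All ring atoms are sp² and supply a p orbital to the ring (every atom in a ring double bond is sp² and brings one electron to the p orbital; the doubly-bonded nitrogens are pyridine-type — their lone pairs lie in the ring plane, leaving one electron in the p orbital; the sulfur donates one lone pair from its p orbital); the conjugation is uninterrupted.
Tallying contributions gives 1 × 2 = 2 from the double-bond unit + 2 from the S atom = 4.
A 4n π count (4, n = 1) in a planar conjugated ring means antiaromatic.

Antiaromatic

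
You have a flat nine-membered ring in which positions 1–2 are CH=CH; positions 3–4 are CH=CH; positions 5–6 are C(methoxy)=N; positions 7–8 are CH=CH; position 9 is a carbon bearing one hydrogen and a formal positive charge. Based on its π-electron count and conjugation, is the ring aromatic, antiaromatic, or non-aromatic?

Antiaromatic

Every ring atom contributes a p orbital perpendicular to the ring (the double-bond atoms are sp², each contributing one p electron; the doubly-bonded nitrogens are pyridine-type — their lone pairs lie in the ring plane, leaving one electron in the p orbital; the carbocation has an empty p orbital), so the π system is cyclic and fully conjugated.
Tallying contributions gives 4 × 2 = 8 from the double-bond units + 0 from the CH(+) atom = 8.
A 4n π count (8, n = 2) in a planar conjugated ring means antiaromatic.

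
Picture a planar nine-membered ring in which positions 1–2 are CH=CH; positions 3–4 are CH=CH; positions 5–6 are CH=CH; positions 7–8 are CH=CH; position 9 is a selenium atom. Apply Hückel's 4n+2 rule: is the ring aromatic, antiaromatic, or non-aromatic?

Aromatic

Check conjugation: every atom in a ring double bond is sp² and brings one electron to the p orbital; the selenium donates one lone pair from its p orbital — every position has a p orbital, so the cyclic π system is continuous.
π-electron count: 4 × 2 = 8 from the double-bond units + 2 from the Se atom = 10.
Since 10 = 4·2 + 2, the ring meets the 4n+2 criterion.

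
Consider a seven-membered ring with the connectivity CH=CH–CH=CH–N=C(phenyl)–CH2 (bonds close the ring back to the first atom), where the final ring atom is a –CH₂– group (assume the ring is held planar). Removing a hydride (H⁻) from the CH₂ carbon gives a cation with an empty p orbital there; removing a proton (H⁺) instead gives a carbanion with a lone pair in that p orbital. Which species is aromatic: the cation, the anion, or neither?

Both ions have a continuous loop of p orbitals — each ring atom is sp².
Cation: 3 × 2 + 0 = 6 π electrons → 4(1)+2, aromatic.
Anion: 3 × 2 + 2 = 8 π electrons → 4(2), antiaromatic.

The cation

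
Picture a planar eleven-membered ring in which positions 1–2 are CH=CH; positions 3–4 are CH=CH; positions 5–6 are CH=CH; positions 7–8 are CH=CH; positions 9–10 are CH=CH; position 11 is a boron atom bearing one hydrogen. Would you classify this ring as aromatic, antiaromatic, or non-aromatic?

Every ring atom contributes a p orbital perpendicular to the ring (every atom in a ring double bond is sp² and brings one electron to the p orbital; the boron has an empty p orbital), so the π system is cyclic and fully conjugated.
Counting π electrons: 5 × 2 = 10 from the double-bond units + 0 from the BH atom = 10.
That gives a 4n+2 count (10, n = 2).

Aromatic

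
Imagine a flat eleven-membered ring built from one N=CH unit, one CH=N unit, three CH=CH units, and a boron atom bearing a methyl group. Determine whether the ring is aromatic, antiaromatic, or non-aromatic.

The p orbitals form a continuous loop: the double-bond atoms are sp², each contributing one p electron; the doubly-bonded nitrogens are pyridine-type — their lone pairs lie in the ring plane, leaving one electron in the p orbital; the boron has an empty p orbital. The ring is fully conjugated.
Adding the contributions, 5 × 2 = 10 from the double-bond units + 0 from the B(methyl) atom = 10.
That gives a 4n+2 count (10, n = 2).

Aromatic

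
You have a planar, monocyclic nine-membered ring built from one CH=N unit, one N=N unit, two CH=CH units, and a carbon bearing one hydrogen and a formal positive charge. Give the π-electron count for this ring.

8

All ring atoms are sp² and supply a p orbital to the ring (the double-bond atoms are sp², each contributing one p electron; each sp² =N– keeps its lone pair in-plane and puts one electron into the π system; the carbocation has an empty p orbital); the conjugation is uninterrupted.
Adding the contributions, 4 × 2 = 8 from the double-bond units + 0 from the CH(+) atom = 8.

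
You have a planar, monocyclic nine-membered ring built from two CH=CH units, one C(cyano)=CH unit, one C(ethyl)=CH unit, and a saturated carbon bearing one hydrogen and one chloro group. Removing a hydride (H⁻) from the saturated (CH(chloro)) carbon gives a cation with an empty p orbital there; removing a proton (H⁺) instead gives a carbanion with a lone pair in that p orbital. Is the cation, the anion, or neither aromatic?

The anion

In both ions every ring atom is sp² and contributes a p orbital, so both rings are fully conjugated.
Cation: 4 × 2 + 0 = 8 π electrons → 4(2), antiaromatic.
Anion: 4 × 2 + 2 = 10 π electrons → 4(2)+2, aromatic.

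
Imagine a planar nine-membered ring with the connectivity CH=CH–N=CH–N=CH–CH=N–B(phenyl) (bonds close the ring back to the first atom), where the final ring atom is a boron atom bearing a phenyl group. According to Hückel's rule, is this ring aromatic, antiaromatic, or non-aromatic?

Antiaromatic

Every ring atom contributes a p orbital perpendicular to the ring (each doubly-bonded ring atom is sp² with one p-orbital electron; each sp² =N– keeps its lone pair in-plane and puts one electron into the π system; the boron has an empty p orbital), so the π system is cyclic and fully conjugated.
Tallying contributions gives 4 × 2 = 8 from the double-bond units + 0 from the B(phenyl) atom = 8.
8 is a 4n count (n = 2), so the planar conjugated ring is antiaromatic.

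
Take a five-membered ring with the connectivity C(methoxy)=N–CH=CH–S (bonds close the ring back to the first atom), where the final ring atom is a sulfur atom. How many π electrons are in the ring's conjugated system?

6

Check conjugation: each doubly-bonded ring atom is sp² with one p-orbital electron; each =N– nitrogen is pyridine-type (lone pair in the sp² plane, one electron in the p orbital); the sulfur donates one lone pair from its p orbital — every position has a p orbital, so the cyclic π system is continuous.
π-electron count: 2 × 2 = 4 from the double-bond units + 2 from the S atom = 6.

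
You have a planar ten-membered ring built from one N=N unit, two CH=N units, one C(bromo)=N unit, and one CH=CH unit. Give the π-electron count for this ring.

10

Check conjugation: every atom in a ring double bond is sp² and brings one electron to the p orbital; each sp² =N– keeps its lone pair in-plane and puts one electron into the π system — every position has a p orbital, so the cyclic π system is continuous.
Counting π electrons: 5 × 2 = 10 from the 5 double-bond units.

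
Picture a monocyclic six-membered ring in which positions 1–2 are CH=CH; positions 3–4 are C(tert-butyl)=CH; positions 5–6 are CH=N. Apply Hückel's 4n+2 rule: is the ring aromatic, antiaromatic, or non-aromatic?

Aromatic

Check conjugation: each doubly-bonded ring atom is sp² with one p-orbital electron; each =N– nitrogen is pyridine-type (lone pair in the sp² plane, one electron in the p orbital) — every position has a p orbital, so the cyclic π system is continuous.
Counting π electrons: 3 × 2 = 6 from the 3 double-bond units.
6 = 4(1) + 2, which satisfies Hückel's 4n+2 rule.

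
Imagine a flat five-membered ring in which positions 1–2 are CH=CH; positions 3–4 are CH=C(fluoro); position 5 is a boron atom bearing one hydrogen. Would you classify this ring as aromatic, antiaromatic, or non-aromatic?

Antiaromatic

All ring atoms are sp² and supply a p orbital to the ring (every atom in a ring double bond is sp² and brings one electron to the p orbital; the boron has an empty p orbital); the conjugation is uninterrupted.
Counting π electrons: 2 × 2 = 4 from the double-bond units + 0 from the BH atom = 4.
A 4n π count (4, n = 1) in a planar conjugated ring means antiaromatic.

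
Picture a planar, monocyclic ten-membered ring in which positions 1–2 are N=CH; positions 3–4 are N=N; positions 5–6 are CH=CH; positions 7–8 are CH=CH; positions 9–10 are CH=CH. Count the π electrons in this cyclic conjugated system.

10

Check conjugation: each doubly-bonded ring atom is sp² with one p-orbital electron; each =N– nitrogen is pyridine-type (lone pair in the sp² plane, one electron in the p orbital) — every position has a p orbital, so the cyclic π system is continuous.
Adding the contributions, 5 × 2 = 10 from the 5 double-bond units.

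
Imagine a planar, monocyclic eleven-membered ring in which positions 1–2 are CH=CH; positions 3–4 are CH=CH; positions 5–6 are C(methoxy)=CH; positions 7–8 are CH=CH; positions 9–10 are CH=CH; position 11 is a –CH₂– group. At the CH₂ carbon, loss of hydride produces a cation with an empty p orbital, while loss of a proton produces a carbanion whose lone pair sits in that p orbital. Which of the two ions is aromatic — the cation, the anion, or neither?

The cation

In either ion the ring is fully conjugated: every atom, including the new sp² carbon, supplies a p orbital.
Cation: 5 × 2 + 0 = 10 π electrons → 4(2)+2, aromatic.
Anion: 5 × 2 + 2 = 12 π electrons → 4(3), antiaromatic.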